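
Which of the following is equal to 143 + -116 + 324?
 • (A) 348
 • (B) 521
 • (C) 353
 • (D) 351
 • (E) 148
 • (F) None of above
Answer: D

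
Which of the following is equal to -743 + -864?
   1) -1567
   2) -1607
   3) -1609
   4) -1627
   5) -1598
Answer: 2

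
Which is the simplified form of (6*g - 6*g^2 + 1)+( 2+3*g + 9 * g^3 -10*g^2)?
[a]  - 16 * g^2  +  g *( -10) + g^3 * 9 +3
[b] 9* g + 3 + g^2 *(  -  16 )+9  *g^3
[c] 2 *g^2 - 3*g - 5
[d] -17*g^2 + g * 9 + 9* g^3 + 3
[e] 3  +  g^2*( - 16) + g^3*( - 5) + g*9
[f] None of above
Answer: b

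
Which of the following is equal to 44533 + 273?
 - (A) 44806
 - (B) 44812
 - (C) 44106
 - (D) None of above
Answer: A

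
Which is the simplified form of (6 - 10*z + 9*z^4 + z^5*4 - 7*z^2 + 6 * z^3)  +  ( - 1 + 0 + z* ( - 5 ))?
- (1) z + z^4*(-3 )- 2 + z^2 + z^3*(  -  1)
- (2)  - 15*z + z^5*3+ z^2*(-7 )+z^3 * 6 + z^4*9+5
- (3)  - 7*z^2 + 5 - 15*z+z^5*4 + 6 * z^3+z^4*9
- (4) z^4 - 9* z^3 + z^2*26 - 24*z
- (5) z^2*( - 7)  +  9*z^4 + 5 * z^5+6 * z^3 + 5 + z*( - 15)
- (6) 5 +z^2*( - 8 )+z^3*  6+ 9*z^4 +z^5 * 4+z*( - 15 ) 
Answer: 3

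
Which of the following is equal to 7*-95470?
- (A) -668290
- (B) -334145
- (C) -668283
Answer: A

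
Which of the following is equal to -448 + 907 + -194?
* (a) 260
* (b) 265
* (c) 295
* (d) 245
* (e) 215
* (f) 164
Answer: b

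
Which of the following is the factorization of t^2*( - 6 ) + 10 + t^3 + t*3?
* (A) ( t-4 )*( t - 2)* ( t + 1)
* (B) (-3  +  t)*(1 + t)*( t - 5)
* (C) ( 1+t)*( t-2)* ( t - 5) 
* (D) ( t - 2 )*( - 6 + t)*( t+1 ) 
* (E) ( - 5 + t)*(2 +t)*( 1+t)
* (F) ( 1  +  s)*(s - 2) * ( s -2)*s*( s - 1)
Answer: C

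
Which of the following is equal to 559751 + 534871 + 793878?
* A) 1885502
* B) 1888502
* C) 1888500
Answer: C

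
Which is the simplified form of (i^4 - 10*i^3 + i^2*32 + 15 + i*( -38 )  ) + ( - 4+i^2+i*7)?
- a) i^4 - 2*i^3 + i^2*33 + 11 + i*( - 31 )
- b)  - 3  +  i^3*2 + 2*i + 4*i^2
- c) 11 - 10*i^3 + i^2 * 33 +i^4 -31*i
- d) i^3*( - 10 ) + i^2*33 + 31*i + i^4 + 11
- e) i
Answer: c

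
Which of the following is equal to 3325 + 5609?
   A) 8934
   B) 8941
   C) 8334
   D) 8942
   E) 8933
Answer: A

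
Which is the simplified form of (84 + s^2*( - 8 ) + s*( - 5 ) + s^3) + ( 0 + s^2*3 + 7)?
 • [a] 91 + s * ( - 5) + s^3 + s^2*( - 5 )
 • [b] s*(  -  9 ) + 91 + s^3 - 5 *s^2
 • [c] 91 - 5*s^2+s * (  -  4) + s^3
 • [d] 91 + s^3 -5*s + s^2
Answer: a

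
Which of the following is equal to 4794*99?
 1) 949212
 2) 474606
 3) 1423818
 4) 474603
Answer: 2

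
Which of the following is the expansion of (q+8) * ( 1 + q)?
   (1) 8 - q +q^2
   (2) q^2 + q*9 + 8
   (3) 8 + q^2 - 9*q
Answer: 2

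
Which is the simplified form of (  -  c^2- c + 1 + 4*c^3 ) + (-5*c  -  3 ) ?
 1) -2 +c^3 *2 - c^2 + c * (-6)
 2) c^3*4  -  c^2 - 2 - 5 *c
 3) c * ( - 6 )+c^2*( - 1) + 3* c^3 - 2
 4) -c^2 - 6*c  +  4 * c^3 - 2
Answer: 4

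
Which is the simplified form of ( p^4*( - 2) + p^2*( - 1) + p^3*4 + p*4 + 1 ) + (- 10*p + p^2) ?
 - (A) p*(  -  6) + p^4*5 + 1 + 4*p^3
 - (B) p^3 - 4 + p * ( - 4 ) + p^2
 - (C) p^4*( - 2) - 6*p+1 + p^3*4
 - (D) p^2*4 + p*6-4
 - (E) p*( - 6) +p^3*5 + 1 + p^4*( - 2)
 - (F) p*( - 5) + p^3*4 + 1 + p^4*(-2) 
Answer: C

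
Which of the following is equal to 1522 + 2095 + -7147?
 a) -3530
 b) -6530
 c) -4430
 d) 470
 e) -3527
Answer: a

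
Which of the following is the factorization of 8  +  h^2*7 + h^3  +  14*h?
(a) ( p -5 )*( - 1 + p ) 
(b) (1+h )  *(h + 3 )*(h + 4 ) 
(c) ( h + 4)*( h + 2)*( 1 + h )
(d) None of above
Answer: c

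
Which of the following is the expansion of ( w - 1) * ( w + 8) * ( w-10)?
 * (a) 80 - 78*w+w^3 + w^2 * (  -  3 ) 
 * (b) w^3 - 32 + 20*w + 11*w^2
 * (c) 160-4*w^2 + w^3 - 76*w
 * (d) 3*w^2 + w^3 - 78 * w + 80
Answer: a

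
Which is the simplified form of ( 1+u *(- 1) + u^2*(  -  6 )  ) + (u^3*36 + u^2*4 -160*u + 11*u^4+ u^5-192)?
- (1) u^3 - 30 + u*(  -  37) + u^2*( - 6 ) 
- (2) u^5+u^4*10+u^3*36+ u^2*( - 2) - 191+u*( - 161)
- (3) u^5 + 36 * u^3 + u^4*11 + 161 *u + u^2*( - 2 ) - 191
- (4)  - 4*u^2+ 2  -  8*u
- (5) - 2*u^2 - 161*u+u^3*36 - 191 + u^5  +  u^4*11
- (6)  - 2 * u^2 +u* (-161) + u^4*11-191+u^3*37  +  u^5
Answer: 5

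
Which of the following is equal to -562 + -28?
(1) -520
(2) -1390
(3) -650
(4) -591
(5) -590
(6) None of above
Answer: 5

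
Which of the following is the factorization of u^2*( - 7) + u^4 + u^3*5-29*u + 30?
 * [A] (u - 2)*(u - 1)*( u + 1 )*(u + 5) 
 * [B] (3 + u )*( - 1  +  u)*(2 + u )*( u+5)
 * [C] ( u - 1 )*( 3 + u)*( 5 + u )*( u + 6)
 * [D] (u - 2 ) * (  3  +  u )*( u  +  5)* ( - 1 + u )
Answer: D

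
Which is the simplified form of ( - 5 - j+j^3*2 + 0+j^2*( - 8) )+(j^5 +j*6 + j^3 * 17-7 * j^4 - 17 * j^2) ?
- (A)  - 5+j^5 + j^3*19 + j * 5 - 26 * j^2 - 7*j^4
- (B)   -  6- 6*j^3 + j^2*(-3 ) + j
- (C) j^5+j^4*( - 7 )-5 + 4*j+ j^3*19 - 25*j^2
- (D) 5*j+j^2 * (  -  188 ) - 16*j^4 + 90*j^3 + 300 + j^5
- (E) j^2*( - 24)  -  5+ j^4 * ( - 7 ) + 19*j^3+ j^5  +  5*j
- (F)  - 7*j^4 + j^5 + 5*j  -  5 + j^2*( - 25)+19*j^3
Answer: F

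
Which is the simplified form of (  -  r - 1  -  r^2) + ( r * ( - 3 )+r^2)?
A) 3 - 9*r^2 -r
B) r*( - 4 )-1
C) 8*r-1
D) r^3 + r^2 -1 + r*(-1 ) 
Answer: B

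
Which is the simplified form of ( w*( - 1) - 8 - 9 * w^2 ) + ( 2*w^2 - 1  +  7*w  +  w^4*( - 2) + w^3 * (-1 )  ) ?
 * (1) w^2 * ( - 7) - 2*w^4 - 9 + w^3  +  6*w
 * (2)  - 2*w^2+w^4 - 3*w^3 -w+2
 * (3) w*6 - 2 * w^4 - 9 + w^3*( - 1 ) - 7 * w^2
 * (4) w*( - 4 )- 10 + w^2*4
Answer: 3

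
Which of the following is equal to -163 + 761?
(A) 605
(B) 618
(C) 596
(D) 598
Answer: D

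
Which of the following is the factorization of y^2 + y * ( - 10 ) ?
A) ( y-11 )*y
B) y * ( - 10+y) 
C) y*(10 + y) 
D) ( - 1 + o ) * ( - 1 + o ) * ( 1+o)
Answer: B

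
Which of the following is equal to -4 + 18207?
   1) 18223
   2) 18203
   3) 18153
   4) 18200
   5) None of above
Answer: 2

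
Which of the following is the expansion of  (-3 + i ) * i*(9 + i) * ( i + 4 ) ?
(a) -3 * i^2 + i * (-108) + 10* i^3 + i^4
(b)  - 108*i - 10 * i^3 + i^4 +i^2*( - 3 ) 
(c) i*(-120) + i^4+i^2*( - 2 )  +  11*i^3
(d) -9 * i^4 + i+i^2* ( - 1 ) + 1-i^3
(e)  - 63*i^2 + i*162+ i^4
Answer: a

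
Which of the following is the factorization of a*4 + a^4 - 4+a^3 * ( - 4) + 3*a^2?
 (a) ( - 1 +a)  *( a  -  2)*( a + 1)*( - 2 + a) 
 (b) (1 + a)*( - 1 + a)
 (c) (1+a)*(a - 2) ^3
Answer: a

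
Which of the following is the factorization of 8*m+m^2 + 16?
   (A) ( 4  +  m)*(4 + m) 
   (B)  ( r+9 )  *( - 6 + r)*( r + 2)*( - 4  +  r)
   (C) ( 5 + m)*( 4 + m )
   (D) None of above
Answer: A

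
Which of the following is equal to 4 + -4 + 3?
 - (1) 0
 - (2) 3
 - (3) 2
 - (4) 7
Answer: 2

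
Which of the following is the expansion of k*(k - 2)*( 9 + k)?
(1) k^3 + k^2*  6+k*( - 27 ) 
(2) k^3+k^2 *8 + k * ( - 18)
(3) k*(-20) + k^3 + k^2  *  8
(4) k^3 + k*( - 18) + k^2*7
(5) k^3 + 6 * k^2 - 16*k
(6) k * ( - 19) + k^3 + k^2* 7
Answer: 4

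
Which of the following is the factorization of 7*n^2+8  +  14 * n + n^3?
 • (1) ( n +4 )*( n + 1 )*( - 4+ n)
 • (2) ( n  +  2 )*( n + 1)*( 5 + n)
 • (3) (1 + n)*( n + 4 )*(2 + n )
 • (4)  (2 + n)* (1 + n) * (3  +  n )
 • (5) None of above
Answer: 3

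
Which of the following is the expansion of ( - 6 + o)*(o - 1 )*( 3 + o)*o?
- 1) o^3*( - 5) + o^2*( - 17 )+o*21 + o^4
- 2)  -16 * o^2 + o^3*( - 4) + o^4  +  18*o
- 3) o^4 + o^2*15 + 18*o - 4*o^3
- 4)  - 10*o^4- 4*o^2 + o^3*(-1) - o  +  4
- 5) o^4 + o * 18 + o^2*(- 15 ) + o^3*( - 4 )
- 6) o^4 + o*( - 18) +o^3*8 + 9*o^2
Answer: 5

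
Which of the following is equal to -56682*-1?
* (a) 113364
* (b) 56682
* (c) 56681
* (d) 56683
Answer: b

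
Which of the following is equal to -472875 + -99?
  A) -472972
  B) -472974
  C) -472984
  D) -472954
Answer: B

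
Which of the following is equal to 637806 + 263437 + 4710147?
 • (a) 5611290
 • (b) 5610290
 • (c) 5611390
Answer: c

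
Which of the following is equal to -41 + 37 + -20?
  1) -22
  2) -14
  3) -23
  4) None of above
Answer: 4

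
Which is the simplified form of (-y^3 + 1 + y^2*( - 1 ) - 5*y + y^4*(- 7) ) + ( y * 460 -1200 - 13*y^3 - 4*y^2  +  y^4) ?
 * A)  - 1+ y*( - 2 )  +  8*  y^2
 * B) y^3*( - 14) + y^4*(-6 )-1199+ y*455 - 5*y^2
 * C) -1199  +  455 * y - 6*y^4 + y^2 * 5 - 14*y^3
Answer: B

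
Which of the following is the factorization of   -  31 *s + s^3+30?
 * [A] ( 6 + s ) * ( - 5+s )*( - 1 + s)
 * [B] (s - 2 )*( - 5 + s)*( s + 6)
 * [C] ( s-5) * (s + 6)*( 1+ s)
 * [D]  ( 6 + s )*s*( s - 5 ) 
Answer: A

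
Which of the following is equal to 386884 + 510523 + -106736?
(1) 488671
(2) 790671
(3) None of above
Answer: 2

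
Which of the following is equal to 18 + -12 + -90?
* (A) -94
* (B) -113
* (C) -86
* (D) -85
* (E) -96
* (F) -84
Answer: F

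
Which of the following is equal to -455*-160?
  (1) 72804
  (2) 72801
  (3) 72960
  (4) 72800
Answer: 4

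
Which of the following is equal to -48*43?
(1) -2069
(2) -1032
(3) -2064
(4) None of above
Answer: 3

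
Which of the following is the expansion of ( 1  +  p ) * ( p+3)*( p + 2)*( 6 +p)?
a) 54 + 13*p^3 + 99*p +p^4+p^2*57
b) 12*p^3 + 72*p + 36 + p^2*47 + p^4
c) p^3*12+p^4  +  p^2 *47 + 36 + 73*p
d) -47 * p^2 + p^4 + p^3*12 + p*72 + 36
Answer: b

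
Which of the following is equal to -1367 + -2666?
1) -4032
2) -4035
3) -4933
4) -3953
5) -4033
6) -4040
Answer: 5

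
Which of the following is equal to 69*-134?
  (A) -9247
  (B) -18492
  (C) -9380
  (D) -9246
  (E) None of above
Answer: D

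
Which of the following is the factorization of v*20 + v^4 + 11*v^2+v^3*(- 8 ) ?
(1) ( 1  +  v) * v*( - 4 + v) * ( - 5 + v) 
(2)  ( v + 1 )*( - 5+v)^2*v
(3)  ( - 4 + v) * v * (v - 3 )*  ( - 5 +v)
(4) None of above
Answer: 1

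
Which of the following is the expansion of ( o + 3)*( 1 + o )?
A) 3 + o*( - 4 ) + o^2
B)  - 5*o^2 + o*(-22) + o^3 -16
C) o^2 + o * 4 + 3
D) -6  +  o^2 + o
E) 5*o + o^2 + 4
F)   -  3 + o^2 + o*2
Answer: C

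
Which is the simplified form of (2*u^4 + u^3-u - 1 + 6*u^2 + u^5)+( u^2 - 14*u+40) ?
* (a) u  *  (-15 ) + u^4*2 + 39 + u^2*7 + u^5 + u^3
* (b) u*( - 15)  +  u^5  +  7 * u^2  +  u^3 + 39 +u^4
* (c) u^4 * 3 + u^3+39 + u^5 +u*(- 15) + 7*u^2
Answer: a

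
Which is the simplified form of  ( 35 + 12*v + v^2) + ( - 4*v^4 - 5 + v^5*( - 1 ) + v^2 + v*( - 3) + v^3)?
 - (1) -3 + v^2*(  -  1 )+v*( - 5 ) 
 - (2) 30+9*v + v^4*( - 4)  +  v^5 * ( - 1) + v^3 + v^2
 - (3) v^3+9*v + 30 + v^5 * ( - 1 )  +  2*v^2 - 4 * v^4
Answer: 3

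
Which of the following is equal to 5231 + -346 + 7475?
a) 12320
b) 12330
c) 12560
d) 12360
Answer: d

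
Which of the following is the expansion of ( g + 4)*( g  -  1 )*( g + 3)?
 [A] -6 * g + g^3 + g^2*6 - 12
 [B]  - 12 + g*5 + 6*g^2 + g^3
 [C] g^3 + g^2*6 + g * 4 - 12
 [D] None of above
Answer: B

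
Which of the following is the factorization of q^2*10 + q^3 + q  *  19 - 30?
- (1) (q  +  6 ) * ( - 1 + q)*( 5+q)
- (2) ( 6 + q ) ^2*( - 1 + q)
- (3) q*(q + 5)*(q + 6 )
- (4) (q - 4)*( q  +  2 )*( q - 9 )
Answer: 1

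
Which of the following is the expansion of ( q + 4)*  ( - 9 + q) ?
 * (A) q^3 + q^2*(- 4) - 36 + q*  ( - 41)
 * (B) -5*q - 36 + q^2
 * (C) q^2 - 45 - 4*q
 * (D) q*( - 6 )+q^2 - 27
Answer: B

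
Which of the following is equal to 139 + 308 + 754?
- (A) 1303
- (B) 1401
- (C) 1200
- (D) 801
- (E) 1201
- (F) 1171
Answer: E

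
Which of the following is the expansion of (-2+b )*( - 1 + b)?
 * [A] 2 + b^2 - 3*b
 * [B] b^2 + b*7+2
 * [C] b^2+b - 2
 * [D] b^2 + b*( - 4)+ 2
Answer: A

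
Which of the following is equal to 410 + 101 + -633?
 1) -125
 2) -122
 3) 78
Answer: 2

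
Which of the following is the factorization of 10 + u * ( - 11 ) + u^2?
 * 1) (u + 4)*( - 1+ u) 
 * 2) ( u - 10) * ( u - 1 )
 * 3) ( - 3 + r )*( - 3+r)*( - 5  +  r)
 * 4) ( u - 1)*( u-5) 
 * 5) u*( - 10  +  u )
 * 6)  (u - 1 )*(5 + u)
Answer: 2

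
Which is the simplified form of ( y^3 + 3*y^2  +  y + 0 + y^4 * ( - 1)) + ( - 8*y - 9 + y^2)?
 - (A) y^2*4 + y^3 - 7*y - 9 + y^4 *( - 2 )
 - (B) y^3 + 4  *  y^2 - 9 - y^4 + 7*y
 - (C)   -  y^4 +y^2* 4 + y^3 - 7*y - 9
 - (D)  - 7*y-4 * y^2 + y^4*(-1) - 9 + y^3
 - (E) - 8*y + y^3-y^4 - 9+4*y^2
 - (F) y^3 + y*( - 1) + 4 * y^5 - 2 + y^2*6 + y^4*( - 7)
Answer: C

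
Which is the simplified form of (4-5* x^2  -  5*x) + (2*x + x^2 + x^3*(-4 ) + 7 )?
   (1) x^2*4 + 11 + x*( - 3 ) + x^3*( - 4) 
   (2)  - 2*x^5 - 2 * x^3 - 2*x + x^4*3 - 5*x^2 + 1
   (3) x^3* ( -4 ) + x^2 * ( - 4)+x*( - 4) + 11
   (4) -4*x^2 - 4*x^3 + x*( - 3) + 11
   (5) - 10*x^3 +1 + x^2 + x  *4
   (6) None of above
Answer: 4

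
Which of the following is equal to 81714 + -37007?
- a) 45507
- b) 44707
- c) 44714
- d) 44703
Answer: b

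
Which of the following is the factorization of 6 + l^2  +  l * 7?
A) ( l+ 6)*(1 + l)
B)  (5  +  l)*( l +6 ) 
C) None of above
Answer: A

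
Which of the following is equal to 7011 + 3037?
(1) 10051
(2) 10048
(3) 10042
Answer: 2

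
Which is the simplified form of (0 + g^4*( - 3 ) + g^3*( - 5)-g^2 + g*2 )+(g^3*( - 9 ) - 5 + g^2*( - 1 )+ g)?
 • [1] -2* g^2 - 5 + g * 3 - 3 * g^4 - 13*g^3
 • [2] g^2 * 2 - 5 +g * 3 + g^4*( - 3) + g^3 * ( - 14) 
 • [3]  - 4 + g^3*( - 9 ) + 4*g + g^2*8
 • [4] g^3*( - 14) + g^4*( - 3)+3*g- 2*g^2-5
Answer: 4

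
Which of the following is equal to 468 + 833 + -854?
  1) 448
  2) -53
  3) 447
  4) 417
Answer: 3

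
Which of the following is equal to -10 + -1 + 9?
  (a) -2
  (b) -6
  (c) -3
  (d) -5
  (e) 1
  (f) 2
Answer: a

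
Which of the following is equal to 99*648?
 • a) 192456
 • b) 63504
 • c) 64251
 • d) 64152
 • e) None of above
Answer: d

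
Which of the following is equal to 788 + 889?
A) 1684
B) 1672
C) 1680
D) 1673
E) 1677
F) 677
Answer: E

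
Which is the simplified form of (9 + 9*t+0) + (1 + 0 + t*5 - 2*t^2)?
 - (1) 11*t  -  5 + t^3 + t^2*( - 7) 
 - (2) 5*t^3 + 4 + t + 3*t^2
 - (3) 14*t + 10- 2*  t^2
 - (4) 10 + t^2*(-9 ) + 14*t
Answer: 3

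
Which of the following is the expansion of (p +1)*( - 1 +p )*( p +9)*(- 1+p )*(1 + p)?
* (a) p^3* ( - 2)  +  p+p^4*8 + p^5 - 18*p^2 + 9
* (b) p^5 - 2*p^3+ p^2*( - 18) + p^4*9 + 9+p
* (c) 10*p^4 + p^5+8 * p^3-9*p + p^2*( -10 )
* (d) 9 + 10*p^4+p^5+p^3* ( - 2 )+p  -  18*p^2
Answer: b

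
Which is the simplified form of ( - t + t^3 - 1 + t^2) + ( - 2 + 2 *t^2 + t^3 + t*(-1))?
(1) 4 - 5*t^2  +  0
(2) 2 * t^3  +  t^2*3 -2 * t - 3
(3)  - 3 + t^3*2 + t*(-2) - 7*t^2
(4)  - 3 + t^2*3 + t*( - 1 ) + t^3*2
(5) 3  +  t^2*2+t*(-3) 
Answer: 2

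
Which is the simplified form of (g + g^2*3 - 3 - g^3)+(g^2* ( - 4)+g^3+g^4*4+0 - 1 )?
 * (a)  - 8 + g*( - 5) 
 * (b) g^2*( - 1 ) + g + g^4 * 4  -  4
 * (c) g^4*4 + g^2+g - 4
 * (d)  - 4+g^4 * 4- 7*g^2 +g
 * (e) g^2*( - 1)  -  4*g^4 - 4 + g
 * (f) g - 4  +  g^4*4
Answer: b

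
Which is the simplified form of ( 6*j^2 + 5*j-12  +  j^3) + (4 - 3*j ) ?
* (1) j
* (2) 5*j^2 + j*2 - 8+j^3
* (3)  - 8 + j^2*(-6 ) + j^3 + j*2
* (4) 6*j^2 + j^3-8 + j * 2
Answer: 4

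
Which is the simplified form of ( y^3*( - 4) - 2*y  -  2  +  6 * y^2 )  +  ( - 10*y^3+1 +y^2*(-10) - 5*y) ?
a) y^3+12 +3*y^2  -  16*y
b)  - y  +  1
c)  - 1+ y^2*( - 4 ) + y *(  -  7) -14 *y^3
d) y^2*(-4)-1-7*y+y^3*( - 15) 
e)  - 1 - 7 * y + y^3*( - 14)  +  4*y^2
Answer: c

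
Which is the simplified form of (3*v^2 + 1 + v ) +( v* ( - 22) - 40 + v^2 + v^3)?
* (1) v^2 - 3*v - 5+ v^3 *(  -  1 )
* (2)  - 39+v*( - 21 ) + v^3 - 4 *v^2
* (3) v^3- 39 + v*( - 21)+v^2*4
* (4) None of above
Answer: 3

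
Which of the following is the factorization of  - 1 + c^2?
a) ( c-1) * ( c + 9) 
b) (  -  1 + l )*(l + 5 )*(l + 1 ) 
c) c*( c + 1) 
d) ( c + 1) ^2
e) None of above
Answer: e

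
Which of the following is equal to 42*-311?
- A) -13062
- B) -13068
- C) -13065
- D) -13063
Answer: A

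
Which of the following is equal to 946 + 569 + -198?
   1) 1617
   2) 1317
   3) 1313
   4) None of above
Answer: 2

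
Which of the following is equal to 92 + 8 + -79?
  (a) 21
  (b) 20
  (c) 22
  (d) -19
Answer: a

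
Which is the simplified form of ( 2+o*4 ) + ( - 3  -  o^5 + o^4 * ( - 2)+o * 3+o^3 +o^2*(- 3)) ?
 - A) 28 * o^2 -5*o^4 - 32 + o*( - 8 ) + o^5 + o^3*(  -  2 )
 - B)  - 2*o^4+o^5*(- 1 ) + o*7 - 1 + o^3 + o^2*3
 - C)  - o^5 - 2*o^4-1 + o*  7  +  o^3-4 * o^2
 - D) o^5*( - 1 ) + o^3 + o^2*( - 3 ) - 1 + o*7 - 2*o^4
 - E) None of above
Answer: D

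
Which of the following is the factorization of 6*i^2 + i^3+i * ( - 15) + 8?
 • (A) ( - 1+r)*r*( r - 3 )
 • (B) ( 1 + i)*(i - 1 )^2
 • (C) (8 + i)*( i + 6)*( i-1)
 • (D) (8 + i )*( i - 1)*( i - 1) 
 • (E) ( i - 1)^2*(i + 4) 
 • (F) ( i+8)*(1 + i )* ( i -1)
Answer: D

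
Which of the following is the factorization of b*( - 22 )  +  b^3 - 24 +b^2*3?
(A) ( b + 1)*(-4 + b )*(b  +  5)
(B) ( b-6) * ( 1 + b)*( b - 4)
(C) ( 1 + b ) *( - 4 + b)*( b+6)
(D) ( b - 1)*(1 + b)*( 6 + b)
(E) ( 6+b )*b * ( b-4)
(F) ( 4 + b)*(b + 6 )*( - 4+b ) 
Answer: C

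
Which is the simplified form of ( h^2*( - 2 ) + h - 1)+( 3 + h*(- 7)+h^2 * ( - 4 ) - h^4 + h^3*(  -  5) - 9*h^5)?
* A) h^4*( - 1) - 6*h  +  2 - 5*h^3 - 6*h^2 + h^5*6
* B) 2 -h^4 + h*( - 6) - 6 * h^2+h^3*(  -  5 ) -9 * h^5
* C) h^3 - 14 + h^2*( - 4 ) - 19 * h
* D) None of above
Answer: B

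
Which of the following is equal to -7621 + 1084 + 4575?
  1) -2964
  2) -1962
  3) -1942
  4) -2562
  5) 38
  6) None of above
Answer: 2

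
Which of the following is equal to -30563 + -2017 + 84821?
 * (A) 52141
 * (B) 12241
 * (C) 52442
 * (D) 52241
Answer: D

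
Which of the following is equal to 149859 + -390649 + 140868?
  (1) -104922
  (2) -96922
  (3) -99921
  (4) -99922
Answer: 4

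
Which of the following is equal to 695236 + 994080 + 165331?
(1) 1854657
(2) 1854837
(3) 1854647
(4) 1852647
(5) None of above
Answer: 3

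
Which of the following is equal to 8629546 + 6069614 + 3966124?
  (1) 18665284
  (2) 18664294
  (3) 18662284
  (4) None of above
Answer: 1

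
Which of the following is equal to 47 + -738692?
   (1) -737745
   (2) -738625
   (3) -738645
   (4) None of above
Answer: 3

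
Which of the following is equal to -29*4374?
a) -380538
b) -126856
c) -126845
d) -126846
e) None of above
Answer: d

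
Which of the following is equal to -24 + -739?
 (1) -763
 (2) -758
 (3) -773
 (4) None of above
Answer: 1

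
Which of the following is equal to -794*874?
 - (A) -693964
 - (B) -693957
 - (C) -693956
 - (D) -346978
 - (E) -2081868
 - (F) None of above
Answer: C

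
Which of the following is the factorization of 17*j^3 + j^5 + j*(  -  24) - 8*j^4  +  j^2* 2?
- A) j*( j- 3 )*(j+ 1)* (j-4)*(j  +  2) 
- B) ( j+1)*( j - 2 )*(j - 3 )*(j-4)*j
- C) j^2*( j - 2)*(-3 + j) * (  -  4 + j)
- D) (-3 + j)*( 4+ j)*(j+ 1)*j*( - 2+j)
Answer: B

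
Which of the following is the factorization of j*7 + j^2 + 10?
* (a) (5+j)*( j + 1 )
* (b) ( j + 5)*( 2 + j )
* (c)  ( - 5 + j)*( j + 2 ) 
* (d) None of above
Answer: b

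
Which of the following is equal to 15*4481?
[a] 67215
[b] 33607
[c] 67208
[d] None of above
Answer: a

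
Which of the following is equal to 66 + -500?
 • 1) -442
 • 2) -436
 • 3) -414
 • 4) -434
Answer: 4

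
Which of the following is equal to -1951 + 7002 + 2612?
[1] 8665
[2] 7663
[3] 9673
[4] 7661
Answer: 2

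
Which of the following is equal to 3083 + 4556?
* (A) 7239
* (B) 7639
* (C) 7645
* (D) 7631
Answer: B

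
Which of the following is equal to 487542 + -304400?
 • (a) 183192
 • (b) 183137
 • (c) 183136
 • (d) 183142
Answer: d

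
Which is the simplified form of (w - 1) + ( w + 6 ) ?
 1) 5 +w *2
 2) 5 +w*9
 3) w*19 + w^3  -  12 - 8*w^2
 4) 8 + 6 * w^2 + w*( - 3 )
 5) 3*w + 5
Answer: 1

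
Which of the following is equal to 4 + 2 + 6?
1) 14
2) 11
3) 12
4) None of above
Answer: 3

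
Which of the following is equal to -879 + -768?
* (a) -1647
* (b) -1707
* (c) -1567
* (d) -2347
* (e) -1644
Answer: a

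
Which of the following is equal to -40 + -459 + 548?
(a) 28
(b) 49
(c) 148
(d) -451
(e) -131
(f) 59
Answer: b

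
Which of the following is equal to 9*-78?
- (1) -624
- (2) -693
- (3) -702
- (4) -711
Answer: 3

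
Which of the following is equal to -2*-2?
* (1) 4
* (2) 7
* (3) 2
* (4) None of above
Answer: 1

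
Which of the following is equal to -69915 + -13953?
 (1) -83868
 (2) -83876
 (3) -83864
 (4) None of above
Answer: 1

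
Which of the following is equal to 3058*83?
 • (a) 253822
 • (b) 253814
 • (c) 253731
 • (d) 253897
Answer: b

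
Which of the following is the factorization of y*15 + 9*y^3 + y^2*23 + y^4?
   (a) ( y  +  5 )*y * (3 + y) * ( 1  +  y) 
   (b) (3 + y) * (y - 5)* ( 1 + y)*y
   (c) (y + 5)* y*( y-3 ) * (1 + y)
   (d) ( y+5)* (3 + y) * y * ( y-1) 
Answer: a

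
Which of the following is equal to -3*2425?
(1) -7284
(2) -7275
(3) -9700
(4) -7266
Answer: 2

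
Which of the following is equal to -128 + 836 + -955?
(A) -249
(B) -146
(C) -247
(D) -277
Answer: C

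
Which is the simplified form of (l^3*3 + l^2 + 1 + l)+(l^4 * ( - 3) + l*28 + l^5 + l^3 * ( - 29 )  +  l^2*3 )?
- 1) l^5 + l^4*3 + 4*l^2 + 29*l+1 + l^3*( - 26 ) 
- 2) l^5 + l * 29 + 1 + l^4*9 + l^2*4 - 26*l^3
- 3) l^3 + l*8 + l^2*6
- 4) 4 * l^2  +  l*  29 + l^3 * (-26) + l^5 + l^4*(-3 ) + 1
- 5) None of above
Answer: 4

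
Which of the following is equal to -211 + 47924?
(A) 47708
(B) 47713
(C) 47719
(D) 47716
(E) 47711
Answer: B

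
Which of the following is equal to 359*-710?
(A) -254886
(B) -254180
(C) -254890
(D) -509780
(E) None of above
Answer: C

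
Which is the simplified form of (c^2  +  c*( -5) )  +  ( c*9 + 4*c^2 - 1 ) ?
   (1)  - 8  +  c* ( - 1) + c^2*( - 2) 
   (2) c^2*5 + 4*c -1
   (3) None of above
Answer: 2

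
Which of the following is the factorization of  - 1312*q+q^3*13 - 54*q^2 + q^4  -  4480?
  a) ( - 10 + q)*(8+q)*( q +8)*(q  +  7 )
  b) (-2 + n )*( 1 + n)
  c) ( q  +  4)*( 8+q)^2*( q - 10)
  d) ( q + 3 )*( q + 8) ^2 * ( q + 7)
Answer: a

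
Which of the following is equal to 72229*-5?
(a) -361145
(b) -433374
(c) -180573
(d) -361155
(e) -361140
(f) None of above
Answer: a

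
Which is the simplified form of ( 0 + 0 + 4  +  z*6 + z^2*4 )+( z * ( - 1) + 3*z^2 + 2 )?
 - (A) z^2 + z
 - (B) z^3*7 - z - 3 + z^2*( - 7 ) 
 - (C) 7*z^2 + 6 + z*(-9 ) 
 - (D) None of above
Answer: D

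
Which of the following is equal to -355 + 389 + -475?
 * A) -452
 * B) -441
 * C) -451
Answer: B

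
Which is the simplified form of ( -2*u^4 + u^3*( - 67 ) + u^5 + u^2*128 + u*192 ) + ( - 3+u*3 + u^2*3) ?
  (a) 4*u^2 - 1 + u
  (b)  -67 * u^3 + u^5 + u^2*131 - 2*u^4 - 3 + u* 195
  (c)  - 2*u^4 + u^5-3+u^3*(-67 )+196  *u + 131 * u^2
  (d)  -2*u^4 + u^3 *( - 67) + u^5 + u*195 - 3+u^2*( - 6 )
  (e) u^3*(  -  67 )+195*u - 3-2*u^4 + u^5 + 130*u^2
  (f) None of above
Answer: b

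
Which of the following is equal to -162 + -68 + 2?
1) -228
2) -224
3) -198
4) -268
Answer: 1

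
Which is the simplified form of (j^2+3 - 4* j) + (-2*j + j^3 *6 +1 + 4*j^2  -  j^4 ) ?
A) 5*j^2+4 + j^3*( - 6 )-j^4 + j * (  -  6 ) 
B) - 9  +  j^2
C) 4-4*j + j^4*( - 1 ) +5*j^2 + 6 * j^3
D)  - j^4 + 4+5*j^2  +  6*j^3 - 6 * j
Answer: D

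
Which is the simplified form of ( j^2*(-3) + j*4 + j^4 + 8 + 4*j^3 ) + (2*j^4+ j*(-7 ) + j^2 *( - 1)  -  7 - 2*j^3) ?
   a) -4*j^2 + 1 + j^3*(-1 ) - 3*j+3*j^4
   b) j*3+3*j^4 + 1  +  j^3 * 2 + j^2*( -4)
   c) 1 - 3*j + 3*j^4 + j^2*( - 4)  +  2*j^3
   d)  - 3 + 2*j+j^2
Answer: c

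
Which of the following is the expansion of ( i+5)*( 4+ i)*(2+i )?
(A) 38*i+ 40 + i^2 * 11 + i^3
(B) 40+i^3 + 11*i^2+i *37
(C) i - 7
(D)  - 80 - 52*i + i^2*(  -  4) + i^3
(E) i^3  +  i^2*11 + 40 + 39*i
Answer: A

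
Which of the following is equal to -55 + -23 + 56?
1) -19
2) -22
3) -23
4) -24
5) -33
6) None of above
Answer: 2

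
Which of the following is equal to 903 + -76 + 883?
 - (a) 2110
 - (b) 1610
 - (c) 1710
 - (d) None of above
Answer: c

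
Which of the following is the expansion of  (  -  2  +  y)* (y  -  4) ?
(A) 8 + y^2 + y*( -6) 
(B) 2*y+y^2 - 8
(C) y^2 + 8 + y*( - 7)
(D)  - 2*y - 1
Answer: A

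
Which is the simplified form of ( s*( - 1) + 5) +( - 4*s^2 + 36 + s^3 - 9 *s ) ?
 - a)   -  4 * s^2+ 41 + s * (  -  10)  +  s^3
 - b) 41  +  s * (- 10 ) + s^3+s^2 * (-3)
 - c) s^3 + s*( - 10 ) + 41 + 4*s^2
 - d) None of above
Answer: a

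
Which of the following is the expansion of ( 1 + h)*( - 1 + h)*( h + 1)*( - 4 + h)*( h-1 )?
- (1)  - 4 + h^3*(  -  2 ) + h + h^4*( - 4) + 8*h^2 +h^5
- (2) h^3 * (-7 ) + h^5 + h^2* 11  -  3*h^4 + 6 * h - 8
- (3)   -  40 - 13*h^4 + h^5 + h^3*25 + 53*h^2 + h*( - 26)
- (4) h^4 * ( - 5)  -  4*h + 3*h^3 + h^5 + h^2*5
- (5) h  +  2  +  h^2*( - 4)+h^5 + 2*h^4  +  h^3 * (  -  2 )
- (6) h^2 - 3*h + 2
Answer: 1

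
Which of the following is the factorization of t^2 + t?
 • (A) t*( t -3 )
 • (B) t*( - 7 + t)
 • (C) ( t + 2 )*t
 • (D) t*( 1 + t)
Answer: D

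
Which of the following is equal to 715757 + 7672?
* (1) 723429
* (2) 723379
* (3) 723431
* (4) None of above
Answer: 1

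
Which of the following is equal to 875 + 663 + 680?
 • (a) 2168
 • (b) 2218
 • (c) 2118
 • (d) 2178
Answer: b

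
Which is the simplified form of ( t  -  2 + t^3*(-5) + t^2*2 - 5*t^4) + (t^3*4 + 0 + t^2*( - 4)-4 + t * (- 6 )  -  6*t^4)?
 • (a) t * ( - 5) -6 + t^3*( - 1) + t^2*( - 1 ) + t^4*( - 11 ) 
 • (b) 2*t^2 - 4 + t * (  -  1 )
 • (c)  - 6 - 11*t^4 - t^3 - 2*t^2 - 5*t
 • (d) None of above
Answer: c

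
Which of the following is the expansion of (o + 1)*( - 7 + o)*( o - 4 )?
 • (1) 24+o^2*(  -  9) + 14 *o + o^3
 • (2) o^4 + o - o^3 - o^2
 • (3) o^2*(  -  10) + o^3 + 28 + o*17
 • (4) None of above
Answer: 3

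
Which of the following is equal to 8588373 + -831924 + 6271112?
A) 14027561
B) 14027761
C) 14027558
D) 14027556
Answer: A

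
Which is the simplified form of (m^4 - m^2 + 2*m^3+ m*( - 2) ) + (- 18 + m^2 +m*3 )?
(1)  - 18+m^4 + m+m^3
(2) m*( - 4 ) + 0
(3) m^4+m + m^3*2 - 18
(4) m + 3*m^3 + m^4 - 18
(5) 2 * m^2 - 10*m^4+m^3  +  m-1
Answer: 3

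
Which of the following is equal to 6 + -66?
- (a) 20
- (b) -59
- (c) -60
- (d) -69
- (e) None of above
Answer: c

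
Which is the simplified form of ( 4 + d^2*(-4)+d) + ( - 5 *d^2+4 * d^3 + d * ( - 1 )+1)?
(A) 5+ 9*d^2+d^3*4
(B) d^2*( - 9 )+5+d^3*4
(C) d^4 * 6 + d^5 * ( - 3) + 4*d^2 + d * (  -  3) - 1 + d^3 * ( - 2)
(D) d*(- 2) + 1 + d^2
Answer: B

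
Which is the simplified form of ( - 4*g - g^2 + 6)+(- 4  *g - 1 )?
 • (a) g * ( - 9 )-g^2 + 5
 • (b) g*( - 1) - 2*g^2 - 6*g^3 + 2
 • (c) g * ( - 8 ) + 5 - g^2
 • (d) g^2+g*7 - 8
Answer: c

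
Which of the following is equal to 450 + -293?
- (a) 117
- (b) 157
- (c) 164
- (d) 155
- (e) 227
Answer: b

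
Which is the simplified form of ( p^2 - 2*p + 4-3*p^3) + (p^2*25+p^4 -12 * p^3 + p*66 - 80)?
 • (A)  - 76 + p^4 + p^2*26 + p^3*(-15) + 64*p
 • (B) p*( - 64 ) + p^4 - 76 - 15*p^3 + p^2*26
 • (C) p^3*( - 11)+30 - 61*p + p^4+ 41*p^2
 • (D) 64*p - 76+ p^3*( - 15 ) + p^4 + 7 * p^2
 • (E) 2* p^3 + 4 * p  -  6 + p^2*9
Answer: A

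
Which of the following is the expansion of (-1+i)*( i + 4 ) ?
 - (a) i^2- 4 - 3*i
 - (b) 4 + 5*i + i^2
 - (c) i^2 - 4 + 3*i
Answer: c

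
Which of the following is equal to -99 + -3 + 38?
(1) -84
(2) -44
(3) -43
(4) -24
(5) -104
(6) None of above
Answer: 6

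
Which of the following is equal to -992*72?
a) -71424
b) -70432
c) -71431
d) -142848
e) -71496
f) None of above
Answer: a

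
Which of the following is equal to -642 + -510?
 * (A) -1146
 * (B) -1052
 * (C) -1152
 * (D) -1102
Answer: C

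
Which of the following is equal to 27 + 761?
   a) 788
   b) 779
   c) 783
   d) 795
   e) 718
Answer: a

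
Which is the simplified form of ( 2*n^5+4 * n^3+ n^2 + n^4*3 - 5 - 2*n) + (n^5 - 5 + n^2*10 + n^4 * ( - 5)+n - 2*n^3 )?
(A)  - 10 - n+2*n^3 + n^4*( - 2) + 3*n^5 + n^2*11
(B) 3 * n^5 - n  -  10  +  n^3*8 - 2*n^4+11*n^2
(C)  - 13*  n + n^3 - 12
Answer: A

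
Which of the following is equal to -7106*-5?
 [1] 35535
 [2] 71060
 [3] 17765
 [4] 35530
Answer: 4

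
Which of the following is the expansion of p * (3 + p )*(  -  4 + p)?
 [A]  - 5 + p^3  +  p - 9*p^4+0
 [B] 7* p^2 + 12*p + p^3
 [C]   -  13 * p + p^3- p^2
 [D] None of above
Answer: D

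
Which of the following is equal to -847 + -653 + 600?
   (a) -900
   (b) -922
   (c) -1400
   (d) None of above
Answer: a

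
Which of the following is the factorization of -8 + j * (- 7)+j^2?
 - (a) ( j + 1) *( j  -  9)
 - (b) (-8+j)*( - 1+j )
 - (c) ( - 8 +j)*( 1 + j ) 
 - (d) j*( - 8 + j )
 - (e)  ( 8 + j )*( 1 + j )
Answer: c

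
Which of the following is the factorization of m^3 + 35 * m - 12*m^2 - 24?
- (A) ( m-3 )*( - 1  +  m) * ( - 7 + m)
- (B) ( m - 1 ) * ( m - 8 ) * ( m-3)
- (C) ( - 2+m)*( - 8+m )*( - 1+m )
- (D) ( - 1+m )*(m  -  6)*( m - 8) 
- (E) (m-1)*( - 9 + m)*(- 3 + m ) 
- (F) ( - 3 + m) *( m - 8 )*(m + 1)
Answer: B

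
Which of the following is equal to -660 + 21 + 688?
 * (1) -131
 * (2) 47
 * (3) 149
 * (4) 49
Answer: 4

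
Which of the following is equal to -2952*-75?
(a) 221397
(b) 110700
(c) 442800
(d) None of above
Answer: d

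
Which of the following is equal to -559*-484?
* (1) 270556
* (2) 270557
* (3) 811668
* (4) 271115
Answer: 1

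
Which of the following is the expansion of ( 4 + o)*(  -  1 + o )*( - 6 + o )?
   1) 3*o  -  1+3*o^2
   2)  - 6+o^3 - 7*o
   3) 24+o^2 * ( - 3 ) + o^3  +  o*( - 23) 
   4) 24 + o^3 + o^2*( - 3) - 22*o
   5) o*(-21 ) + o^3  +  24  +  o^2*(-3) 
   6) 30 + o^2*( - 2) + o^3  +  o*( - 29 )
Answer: 4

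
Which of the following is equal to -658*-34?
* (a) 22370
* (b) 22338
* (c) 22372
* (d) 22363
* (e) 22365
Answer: c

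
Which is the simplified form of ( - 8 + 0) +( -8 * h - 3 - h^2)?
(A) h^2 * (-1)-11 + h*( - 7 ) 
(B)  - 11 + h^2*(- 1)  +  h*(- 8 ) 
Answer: B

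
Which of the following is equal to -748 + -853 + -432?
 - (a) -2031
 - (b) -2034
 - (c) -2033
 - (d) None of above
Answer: c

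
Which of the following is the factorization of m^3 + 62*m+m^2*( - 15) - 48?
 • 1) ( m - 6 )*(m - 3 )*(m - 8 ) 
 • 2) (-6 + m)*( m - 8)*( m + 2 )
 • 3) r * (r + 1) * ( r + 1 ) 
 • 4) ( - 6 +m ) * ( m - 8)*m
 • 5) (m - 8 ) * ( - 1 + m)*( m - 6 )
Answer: 5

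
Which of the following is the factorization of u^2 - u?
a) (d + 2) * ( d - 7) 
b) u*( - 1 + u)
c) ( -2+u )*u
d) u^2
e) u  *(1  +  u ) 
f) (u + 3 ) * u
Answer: b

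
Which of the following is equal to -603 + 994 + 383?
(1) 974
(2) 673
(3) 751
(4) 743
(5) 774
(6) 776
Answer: 5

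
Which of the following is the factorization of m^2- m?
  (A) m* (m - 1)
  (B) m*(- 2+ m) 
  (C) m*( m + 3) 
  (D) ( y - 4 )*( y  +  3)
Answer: A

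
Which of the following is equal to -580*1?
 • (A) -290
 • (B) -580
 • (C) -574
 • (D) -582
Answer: B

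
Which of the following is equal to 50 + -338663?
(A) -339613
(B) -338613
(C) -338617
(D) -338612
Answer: B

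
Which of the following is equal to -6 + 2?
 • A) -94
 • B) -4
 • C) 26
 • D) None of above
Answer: B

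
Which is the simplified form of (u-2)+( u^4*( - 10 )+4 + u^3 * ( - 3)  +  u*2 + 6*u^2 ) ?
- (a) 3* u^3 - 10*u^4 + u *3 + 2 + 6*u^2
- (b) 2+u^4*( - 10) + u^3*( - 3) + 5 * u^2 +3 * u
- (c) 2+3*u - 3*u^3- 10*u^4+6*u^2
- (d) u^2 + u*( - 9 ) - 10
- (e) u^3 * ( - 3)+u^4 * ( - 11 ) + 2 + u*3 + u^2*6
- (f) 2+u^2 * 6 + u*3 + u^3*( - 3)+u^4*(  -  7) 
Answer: c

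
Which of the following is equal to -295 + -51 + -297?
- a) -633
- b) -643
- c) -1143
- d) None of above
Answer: b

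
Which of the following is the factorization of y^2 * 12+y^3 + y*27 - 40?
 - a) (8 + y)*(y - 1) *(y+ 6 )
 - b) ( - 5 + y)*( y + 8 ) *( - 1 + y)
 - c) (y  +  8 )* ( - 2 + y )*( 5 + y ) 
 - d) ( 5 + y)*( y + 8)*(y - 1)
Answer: d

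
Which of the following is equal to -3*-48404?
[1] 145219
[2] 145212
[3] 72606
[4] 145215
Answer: 2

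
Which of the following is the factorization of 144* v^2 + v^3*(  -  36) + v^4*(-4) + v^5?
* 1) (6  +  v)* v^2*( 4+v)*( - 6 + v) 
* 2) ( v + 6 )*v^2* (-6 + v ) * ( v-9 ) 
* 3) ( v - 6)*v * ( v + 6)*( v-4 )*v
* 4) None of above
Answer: 3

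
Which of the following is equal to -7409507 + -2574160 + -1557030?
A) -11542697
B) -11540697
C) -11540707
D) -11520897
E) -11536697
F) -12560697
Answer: B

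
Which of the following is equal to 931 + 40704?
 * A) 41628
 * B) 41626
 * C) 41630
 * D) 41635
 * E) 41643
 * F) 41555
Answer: D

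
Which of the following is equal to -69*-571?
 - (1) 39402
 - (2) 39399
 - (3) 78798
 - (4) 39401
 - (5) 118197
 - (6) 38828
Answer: 2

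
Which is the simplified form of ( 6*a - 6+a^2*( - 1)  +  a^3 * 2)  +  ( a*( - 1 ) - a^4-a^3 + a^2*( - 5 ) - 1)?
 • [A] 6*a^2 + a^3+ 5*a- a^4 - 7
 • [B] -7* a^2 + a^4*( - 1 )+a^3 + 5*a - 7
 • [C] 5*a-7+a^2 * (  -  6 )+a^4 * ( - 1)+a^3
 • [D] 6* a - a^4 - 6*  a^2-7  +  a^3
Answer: C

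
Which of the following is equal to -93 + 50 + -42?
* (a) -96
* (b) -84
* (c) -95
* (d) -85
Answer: d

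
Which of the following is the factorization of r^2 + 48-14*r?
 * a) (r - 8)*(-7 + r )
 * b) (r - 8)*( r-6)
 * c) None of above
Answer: b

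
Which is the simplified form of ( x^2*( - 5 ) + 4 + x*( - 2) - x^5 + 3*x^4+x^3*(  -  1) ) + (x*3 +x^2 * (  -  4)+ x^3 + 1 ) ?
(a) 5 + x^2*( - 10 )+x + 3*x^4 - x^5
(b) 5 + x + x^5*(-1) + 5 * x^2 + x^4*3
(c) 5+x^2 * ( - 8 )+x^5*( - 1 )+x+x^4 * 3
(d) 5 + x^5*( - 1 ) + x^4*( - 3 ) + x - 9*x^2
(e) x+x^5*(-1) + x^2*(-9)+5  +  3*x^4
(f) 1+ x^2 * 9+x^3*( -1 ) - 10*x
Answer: e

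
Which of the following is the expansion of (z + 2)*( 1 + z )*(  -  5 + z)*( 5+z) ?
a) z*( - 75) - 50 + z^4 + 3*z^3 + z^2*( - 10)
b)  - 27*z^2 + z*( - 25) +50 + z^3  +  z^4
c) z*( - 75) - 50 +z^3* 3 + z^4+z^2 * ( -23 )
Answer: c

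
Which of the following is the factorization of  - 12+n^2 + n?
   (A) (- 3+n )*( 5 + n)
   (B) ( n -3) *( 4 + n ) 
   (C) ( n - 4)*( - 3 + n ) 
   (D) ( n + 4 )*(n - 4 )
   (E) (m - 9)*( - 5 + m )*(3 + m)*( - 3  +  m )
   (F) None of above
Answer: B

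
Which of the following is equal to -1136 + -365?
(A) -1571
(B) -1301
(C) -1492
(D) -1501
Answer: D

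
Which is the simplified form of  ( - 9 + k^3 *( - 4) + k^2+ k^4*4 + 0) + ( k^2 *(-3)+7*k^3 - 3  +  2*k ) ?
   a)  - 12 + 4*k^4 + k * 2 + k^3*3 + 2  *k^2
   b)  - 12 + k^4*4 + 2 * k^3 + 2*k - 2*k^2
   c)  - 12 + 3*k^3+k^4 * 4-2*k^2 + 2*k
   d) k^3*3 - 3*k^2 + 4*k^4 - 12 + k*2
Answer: c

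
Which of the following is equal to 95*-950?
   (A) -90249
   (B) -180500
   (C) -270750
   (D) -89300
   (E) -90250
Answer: E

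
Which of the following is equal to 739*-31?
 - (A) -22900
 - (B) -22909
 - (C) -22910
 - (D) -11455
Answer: B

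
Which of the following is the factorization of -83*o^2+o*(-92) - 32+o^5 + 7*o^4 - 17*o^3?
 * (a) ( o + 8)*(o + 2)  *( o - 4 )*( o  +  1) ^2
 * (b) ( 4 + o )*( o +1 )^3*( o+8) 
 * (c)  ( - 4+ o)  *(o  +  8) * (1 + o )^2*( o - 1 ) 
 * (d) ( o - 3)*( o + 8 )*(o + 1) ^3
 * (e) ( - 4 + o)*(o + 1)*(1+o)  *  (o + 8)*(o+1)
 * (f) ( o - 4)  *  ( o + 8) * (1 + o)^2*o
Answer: e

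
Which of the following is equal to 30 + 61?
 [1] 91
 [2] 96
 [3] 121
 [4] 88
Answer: 1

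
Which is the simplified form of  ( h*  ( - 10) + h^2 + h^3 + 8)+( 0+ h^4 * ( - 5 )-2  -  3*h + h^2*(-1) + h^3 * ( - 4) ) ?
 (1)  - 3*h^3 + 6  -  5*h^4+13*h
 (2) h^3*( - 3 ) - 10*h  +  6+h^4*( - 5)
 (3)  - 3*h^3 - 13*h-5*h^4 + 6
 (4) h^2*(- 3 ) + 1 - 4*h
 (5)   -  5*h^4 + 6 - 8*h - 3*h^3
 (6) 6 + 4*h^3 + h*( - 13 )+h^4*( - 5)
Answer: 3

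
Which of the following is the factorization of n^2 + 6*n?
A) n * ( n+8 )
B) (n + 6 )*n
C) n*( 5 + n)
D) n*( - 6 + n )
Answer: B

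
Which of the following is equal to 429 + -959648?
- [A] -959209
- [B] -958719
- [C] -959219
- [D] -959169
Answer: C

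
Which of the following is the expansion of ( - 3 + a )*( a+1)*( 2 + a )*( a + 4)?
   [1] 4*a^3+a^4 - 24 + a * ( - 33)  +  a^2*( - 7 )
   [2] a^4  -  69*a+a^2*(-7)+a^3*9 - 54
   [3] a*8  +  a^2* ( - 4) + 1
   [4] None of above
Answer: 4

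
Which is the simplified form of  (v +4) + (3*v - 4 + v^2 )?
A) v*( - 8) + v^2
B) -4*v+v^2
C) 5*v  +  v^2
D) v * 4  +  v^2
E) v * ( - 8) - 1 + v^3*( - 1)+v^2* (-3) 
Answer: D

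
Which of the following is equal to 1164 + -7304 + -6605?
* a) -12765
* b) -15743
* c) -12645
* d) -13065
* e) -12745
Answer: e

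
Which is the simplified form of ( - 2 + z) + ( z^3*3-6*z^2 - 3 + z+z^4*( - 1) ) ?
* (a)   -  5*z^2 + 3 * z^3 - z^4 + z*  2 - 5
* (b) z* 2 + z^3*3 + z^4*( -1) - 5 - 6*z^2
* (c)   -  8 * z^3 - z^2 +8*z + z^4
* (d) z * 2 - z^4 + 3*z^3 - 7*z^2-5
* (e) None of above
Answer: b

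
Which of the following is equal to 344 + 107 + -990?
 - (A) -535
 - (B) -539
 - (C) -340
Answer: B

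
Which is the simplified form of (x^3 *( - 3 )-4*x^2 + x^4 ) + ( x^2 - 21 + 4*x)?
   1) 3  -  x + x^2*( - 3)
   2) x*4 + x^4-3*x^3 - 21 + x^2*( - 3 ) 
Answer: 2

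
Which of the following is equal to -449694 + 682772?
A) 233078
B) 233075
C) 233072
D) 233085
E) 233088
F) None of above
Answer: A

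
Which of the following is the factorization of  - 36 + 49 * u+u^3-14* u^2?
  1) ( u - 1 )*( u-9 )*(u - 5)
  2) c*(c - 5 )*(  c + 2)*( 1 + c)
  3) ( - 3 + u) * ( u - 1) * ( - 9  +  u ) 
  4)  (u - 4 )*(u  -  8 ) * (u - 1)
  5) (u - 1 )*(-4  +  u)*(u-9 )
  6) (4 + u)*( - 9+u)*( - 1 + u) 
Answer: 5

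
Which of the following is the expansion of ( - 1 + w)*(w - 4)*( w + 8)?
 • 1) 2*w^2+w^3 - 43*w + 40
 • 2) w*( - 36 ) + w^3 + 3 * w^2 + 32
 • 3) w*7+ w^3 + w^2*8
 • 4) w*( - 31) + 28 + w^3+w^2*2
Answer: 2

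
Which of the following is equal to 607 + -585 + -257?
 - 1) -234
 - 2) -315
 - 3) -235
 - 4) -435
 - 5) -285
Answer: 3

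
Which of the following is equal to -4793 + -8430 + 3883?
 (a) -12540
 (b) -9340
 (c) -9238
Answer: b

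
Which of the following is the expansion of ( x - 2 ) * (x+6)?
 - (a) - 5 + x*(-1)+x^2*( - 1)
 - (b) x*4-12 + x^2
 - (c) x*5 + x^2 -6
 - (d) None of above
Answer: b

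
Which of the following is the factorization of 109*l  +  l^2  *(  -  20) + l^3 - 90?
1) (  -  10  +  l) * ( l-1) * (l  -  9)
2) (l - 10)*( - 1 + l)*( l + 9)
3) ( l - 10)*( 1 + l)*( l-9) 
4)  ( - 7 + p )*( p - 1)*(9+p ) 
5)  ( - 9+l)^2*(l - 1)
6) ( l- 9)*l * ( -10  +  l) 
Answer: 1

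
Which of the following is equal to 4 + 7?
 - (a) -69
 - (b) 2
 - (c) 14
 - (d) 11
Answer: d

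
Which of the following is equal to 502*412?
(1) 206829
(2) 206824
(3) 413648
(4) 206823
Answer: 2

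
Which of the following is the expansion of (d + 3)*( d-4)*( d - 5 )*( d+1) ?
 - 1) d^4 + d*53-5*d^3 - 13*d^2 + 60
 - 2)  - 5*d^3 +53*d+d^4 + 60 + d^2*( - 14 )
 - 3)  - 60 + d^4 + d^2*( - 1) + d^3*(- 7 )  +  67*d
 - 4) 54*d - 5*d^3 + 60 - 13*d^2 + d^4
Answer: 1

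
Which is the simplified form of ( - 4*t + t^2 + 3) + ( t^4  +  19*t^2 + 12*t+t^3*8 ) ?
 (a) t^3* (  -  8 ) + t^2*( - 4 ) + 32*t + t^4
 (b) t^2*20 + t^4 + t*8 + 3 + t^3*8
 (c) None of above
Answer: b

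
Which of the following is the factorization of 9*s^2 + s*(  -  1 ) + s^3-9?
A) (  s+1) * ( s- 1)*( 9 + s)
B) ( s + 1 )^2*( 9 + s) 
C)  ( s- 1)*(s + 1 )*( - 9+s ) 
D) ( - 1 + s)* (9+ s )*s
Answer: A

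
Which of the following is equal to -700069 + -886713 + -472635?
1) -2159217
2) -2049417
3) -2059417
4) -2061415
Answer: 3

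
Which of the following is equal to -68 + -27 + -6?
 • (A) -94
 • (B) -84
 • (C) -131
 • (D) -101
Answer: D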